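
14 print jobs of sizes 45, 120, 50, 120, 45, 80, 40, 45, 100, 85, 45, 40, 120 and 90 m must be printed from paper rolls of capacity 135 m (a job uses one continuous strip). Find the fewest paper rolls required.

Total = 120 + 120 + 120 + 100 + 90 + 85 + 80 + 50 + 45 + 45 + 45 + 45 + 40 + 40 = 1025 m.
Lower bound: ⌈1025/135⌉ = 8 paper rolls.
A packing using 9 paper rolls:
  roll 1: 120 = 120
  roll 2: 120 = 120
  roll 3: 120 = 120
  roll 4: 100 = 100
  roll 5: 90 + 45 = 135
  roll 6: 85 + 50 = 135
  roll 7: 80 + 45 = 125
  roll 8: 45 + 45 + 40 = 130
  roll 9: 40 = 40
No arrangement into 8 paper rolls stays within capacity, so 9 is optimal.

9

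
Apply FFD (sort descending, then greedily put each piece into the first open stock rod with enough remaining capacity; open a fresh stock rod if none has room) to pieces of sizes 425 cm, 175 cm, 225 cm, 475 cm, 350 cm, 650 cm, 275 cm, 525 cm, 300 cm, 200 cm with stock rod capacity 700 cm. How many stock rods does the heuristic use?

6

Sorted descending: 650, 525, 475, 425, 350, 300, 275, 225, 200, 175.
  650 → stock rod 1 (new)  [load 650/700]
  525 → stock rod 2 (new)  [load 525/700]
  475 → stock rod 3 (new)  [load 475/700]
  425 → stock rod 4 (new)  [load 425/700]
  350 → stock rod 5 (new)  [load 350/700]
  300 → stock rod 5  [load 650/700]
  275 → stock rod 4  [load 700/700]
  225 → stock rod 3  [load 700/700]
  200 → stock rod 6 (new)  [load 200/700]
  175 → stock rod 2  [load 700/700]
6 stock rods opened.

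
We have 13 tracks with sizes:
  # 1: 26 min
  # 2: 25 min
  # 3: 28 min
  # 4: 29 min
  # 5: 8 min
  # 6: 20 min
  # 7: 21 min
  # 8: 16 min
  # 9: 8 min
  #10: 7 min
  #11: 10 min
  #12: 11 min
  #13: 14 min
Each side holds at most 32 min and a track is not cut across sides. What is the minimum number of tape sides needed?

8

Total = 29 + 28 + 26 + 25 + 21 + 20 + 16 + 14 + 11 + 10 + 8 + 8 + 7 = 223 min.
Lower bound: ⌈223/32⌉ = 7 tape sides.
A packing using 8 tape sides:
  side 1: 29 = 29
  side 2: 28 = 28
  side 3: 26 = 26
  side 4: 25 + 7 = 32
  side 5: 21 + 11 = 32
  side 6: 20 + 10 = 30
  side 7: 16 + 14 = 30
  side 8: 8 + 8 = 16
No arrangement into 7 tape sides stays within capacity, so 8 is optimal.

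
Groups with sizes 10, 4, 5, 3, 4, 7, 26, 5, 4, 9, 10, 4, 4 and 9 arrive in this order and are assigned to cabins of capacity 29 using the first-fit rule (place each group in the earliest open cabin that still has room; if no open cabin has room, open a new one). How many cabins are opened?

  10 → cabin 1 (new)  [load 10/29]
  4 → cabin 1  [load 14/29]
  5 → cabin 1  [load 19/29]
  3 → cabin 1  [load 22/29]
  4 → cabin 1  [load 26/29]
  7 → cabin 2 (new)  [load 7/29]
  26 → cabin 3 (new)  [load 26/29]
  5 → cabin 2  [load 12/29]
  4 → cabin 2  [load 16/29]
  9 → cabin 2  [load 25/29]
  10 → cabin 4 (new)  [load 10/29]
  4 → cabin 2  [load 29/29]
  4 → cabin 4  [load 14/29]
  9 → cabin 4  [load 23/29]
4 cabins opened.

4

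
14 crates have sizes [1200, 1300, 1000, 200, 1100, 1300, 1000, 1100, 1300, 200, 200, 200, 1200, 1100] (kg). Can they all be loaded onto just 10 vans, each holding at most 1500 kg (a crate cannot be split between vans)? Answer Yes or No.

A valid assignment using 10 vans:
  van 1: 1300 + 200 = 1500
  van 2: 1300 + 200 = 1500
  van 3: 1300 + 200 = 1500
  van 4: 1200 + 200 = 1400
  van 5: 1200 = 1200
  van 6: 1100 = 1100
  van 7: 1100 = 1100
  van 8: 1100 = 1100
  van 9: 1000 = 1000
  van 10: 1000 = 1000
Every load is within 1500 kg, so 10 vans suffice.

Yes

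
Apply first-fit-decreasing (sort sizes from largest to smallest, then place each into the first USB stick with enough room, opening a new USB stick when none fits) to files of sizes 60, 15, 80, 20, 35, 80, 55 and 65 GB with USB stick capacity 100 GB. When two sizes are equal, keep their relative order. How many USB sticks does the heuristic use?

Sorted descending: 80, 80, 65, 60, 55, 35, 20, 15.
  80 → USB stick 1 (new)  [load 80/100]
  80 → USB stick 2 (new)  [load 80/100]
  65 → USB stick 3 (new)  [load 65/100]
  60 → USB stick 4 (new)  [load 60/100]
  55 → USB stick 5 (new)  [load 55/100]
  35 → USB stick 3  [load 100/100]
  20 → USB stick 1  [load 100/100]
  15 → USB stick 2  [load 95/100]
5 USB sticks opened.

5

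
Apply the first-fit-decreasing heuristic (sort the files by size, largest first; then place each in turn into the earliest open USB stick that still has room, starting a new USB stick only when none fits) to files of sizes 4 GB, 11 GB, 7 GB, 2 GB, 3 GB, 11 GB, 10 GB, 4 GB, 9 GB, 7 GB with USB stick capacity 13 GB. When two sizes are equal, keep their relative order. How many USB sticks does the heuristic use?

Sorted descending: 11, 11, 10, 9, 7, 7, 4, 4, 3, 2.
  11 → USB stick 1 (new)  [load 11/13]
  11 → USB stick 2 (new)  [load 11/13]
  10 → USB stick 3 (new)  [load 10/13]
  9 → USB stick 4 (new)  [load 9/13]
  7 → USB stick 5 (new)  [load 7/13]
  7 → USB stick 6 (new)  [load 7/13]
  4 → USB stick 4  [load 13/13]
  4 → USB stick 5  [load 11/13]
  3 → USB stick 3  [load 13/13]
  2 → USB stick 1  [load 13/13]
6 USB sticks opened.

6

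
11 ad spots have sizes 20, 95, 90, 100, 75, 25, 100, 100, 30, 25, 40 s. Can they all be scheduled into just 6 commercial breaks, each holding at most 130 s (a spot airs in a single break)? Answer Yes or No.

Yes

A valid assignment using 6 commercial breaks:
  break 1: 100 + 30 = 130
  break 2: 100 + 25 = 125
  break 3: 100 + 25 = 125
  break 4: 95 + 20 = 115
  break 5: 90 + 40 = 130
  break 6: 75 = 75
Every load is within 130 s, so 6 commercial breaks suffice.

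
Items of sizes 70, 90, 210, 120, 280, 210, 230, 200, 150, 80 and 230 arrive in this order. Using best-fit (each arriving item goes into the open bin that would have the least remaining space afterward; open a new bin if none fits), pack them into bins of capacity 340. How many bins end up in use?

  70 → bin 1 (new)  [load 70/340]
  90 → bin 1  [load 160/340]
  210 → bin 2 (new)  [load 210/340]
  120 → bin 2  [load 330/340]
  280 → bin 3 (new)  [load 280/340]
  210 → bin 4 (new)  [load 210/340]
  230 → bin 5 (new)  [load 230/340]
  200 → bin 6 (new)  [load 200/340]
  150 → bin 1  [load 310/340]
  80 → bin 5  [load 310/340]
  230 → bin 7 (new)  [load 230/340]
7 bins opened.

7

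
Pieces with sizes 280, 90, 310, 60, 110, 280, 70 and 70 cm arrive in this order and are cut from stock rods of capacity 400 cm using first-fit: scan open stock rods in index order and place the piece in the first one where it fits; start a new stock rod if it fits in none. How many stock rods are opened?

  280 → stock rod 1 (new)  [load 280/400]
  90 → stock rod 1  [load 370/400]
  310 → stock rod 2 (new)  [load 310/400]
  60 → stock rod 2  [load 370/400]
  110 → stock rod 3 (new)  [load 110/400]
  280 → stock rod 3  [load 390/400]
  70 → stock rod 4 (new)  [load 70/400]
  70 → stock rod 4  [load 140/400]
4 stock rods opened.

4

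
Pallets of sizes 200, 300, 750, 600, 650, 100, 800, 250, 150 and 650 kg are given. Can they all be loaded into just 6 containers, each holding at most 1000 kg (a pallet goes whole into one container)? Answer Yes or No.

Yes

A valid assignment using 5 containers:
  container 1: 800 + 200 = 1000
  container 2: 750 + 250 = 1000
  container 3: 650 + 300 = 950
  container 4: 650 + 150 + 100 = 900
  container 5: 600 = 600
That uses only 5 ≤ 6, so 6 containers are enough.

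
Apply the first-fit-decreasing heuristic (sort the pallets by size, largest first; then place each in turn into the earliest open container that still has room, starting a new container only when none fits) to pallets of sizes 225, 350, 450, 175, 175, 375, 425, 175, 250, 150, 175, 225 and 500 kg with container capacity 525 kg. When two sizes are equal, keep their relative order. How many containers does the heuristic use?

8

Sorted descending: 500, 450, 425, 375, 350, 250, 225, 225, 175, 175, 175, 175, 150.
  500 → container 1 (new)  [load 500/525]
  450 → container 2 (new)  [load 450/525]
  425 → container 3 (new)  [load 425/525]
  375 → container 4 (new)  [load 375/525]
  350 → container 5 (new)  [load 350/525]
  250 → container 6 (new)  [load 250/525]
  225 → container 6  [load 475/525]
  225 → container 7 (new)  [load 225/525]
  175 → container 5  [load 525/525]
  175 → container 7  [load 400/525]
  175 → container 8 (new)  [load 175/525]
  175 → container 8  [load 350/525]
  150 → container 4  [load 525/525]
8 containers opened.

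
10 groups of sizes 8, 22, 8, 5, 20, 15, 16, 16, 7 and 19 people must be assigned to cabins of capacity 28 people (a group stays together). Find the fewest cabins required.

Total = 22 + 20 + 19 + 16 + 16 + 15 + 8 + 8 + 7 + 5 = 136 people.
Lower bound: ⌈136/28⌉ = 5 cabins.
Also, 6 groups each exceed 14 people, and no two of those can share a cabin, so at least 6 cabins are needed.
A packing using 6 cabins:
  cabin 1: 22 + 5 = 27
  cabin 2: 20 + 8 = 28
  cabin 3: 19 + 8 = 27
  cabin 4: 16 + 7 = 23
  cabin 5: 16 = 16
  cabin 6: 15 = 15
This matches the lower bound, so 6 is optimal.

6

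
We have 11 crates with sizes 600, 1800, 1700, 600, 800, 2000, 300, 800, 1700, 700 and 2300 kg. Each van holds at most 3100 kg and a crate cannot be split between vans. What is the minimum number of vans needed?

5

Total = 2300 + 2000 + 1800 + 1700 + 1700 + 800 + 800 + 700 + 600 + 600 + 300 = 13300 kg.
Lower bound: ⌈13300/3100⌉ = 5 vans.
A packing using 5 vans:
  van 1: 2300 + 800 = 3100
  van 2: 2000 + 800 + 300 = 3100
  van 3: 1800 + 700 + 600 = 3100
  van 4: 1700 + 600 = 2300
  van 5: 1700 = 1700
This matches the lower bound, so 5 is optimal.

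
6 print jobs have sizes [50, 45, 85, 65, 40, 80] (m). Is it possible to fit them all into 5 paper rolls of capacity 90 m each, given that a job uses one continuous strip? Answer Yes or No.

A valid assignment using 5 paper rolls:
  roll 1: 85 = 85
  roll 2: 80 = 80
  roll 3: 65 = 65
  roll 4: 50 + 40 = 90
  roll 5: 45 = 45
Every load is within 90 m, so 5 paper rolls suffice.

Yes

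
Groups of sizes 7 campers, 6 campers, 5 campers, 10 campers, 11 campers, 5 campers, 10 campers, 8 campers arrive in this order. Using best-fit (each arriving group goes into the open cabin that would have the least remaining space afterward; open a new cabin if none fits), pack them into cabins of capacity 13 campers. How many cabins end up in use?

  7 → cabin 1 (new)  [load 7/13]
  6 → cabin 1  [load 13/13]
  5 → cabin 2 (new)  [load 5/13]
  10 → cabin 3 (new)  [load 10/13]
  11 → cabin 4 (new)  [load 11/13]
  5 → cabin 2  [load 10/13]
  10 → cabin 5 (new)  [load 10/13]
  8 → cabin 6 (new)  [load 8/13]
6 cabins opened.

6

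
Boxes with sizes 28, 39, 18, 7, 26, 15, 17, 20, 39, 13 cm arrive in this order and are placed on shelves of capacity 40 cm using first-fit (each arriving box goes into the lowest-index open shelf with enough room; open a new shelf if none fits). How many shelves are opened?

6

  28 → shelf 1 (new)  [load 28/40]
  39 → shelf 2 (new)  [load 39/40]
  18 → shelf 3 (new)  [load 18/40]
  7 → shelf 1  [load 35/40]
  26 → shelf 4 (new)  [load 26/40]
  15 → shelf 3  [load 33/40]
  17 → shelf 5 (new)  [load 17/40]
  20 → shelf 5  [load 37/40]
  39 → shelf 6 (new)  [load 39/40]
  13 → shelf 4  [load 39/40]
6 shelves opened.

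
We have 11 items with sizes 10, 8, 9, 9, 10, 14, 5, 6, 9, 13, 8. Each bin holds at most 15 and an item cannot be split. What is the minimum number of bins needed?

9

Total = 14 + 13 + 10 + 10 + 9 + 9 + 9 + 8 + 8 + 6 + 5 = 101.
Lower bound: ⌈101/15⌉ = 7 bins.
Also, 9 items each exceed 15/2, and no two of those can share a bin, so at least 9 bins are needed.
A packing using 9 bins:
  bin 1: 14 = 14
  bin 2: 13 = 13
  bin 3: 10 + 5 = 15
  bin 4: 10 = 10
  bin 5: 9 + 6 = 15
  bin 6: 9 = 9
  bin 7: 9 = 9
  bin 8: 8 = 8
  bin 9: 8 = 8
This matches the lower bound, so 9 is optimal.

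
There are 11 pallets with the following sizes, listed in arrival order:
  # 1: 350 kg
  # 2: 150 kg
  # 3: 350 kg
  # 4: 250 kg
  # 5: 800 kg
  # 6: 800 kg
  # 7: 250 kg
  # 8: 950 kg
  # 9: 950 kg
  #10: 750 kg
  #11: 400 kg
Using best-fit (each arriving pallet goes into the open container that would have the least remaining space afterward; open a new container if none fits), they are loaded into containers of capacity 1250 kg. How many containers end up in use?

6

  350 → container 1 (new)  [load 350/1250]
  150 → container 1  [load 500/1250]
  350 → container 1  [load 850/1250]
  250 → container 1  [load 1100/1250]
  800 → container 2 (new)  [load 800/1250]
  800 → container 3 (new)  [load 800/1250]
  250 → container 2  [load 1050/1250]
  950 → container 4 (new)  [load 950/1250]
  950 → container 5 (new)  [load 950/1250]
  750 → container 6 (new)  [load 750/1250]
  400 → container 3  [load 1200/1250]
6 containers opened.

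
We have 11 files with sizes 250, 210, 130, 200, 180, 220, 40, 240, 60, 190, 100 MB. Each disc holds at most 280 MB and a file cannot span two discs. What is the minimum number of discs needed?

8

Total = 250 + 240 + 220 + 210 + 200 + 190 + 180 + 130 + 100 + 60 + 40 = 1820 MB.
Lower bound: ⌈1820/280⌉ = 7 discs.
A packing using 8 discs:
  disc 1: 250 = 250
  disc 2: 240 + 40 = 280
  disc 3: 220 + 60 = 280
  disc 4: 210 = 210
  disc 5: 200 = 200
  disc 6: 190 = 190
  disc 7: 180 + 100 = 280
  disc 8: 130 = 130
No arrangement into 7 discs stays within capacity, so 8 is optimal.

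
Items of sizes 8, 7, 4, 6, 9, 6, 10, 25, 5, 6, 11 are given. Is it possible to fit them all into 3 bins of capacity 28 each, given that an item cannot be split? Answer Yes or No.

Total = 97; ⌈97/28⌉ = 4.
At least 4 bins are required, but only 3 are allowed.

No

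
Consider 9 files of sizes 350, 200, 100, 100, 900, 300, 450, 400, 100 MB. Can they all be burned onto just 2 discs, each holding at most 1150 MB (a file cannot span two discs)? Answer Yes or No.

No

Total = 2900 MB; ⌈2900/1150⌉ = 3.
At least 3 discs are required, but only 2 are allowed.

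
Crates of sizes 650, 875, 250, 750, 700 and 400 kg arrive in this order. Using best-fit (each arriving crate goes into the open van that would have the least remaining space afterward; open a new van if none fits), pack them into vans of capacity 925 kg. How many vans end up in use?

5

  650 → van 1 (new)  [load 650/925]
  875 → van 2 (new)  [load 875/925]
  250 → van 1  [load 900/925]
  750 → van 3 (new)  [load 750/925]
  700 → van 4 (new)  [load 700/925]
  400 → van 5 (new)  [load 400/925]
5 vans opened.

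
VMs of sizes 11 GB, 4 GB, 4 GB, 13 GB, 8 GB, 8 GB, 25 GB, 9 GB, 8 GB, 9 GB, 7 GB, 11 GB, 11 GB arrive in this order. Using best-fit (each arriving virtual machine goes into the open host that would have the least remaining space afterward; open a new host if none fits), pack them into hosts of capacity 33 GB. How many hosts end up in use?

  11 → host 1 (new)  [load 11/33]
  4 → host 1  [load 15/33]
  4 → host 1  [load 19/33]
  13 → host 1  [load 32/33]
  8 → host 2 (new)  [load 8/33]
  8 → host 2  [load 16/33]
  25 → host 3 (new)  [load 25/33]
  9 → host 2  [load 25/33]
  8 → host 2  [load 33/33]
  9 → host 4 (new)  [load 9/33]
  7 → host 3  [load 32/33]
  11 → host 4  [load 20/33]
  11 → host 4  [load 31/33]
4 hosts opened.

4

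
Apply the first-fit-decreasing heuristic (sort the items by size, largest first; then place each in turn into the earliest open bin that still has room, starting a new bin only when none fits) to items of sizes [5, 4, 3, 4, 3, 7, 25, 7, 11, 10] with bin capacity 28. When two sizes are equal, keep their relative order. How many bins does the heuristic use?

Sorted descending: 25, 11, 10, 7, 7, 5, 4, 4, 3, 3.
  25 → bin 1 (new)  [load 25/28]
  11 → bin 2 (new)  [load 11/28]
  10 → bin 2  [load 21/28]
  7 → bin 2  [load 28/28]
  7 → bin 3 (new)  [load 7/28]
  5 → bin 3  [load 12/28]
  4 → bin 3  [load 16/28]
  4 → bin 3  [load 20/28]
  3 → bin 1  [load 28/28]
  3 → bin 3  [load 23/28]
3 bins opened.

3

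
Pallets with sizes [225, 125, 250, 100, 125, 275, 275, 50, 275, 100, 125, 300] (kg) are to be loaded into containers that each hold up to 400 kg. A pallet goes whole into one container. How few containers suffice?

Total = 300 + 275 + 275 + 275 + 250 + 225 + 125 + 125 + 125 + 100 + 100 + 50 = 2225 kg.
Lower bound: ⌈2225/400⌉ = 6 containers.
A packing using 6 containers:
  container 1: 300 + 100 = 400
  container 2: 275 + 125 = 400
  container 3: 275 + 125 = 400
  container 4: 275 + 125 = 400
  container 5: 250 + 100 + 50 = 400
  container 6: 225 = 225
This matches the lower bound, so 6 is optimal.

6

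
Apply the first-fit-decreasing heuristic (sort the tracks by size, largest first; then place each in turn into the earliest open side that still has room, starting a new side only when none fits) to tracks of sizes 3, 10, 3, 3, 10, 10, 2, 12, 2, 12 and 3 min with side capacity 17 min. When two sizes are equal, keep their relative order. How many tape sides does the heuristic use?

Sorted descending: 12, 12, 10, 10, 10, 3, 3, 3, 3, 2, 2.
  12 → side 1 (new)  [load 12/17]
  12 → side 2 (new)  [load 12/17]
  10 → side 3 (new)  [load 10/17]
  10 → side 4 (new)  [load 10/17]
  10 → side 5 (new)  [load 10/17]
  3 → side 1  [load 15/17]
  3 → side 2  [load 15/17]
  3 → side 3  [load 13/17]
  3 → side 3  [load 16/17]
  2 → side 1  [load 17/17]
  2 → side 2  [load 17/17]
5 tape sides opened.

5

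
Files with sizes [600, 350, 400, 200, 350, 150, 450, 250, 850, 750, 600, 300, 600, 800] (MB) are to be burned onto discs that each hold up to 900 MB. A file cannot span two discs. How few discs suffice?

8

Total = 850 + 800 + 750 + 600 + 600 + 600 + 450 + 400 + 350 + 350 + 300 + 250 + 200 + 150 = 6650 MB.
Lower bound: ⌈6650/900⌉ = 8 discs.
A packing using 8 discs:
  disc 1: 850 = 850
  disc 2: 800 = 800
  disc 3: 750 + 150 = 900
  disc 4: 600 + 300 = 900
  disc 5: 600 + 250 = 850
  disc 6: 600 + 200 = 800
  disc 7: 450 + 400 = 850
  disc 8: 350 + 350 = 700
This matches the lower bound, so 8 is optimal.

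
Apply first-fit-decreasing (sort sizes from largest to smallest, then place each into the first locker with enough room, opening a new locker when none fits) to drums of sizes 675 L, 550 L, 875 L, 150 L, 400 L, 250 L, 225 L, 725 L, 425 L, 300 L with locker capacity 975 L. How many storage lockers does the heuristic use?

5

Sorted descending: 875, 725, 675, 550, 425, 400, 300, 250, 225, 150.
  875 → locker 1 (new)  [load 875/975]
  725 → locker 2 (new)  [load 725/975]
  675 → locker 3 (new)  [load 675/975]
  550 → locker 4 (new)  [load 550/975]
  425 → locker 4  [load 975/975]
  400 → locker 5 (new)  [load 400/975]
  300 → locker 3  [load 975/975]
  250 → locker 2  [load 975/975]
  225 → locker 5  [load 625/975]
  150 → locker 5  [load 775/975]
5 storage lockers opened.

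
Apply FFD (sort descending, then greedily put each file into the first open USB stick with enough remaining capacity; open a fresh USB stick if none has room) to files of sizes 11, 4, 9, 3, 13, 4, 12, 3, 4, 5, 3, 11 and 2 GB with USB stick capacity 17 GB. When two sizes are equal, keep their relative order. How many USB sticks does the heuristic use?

Sorted descending: 13, 12, 11, 11, 9, 5, 4, 4, 4, 3, 3, 3, 2.
  13 → USB stick 1 (new)  [load 13/17]
  12 → USB stick 2 (new)  [load 12/17]
  11 → USB stick 3 (new)  [load 11/17]
  11 → USB stick 4 (new)  [load 11/17]
  9 → USB stick 5 (new)  [load 9/17]
  5 → USB stick 2  [load 17/17]
  4 → USB stick 1  [load 17/17]
  4 → USB stick 3  [load 15/17]
  4 → USB stick 4  [load 15/17]
  3 → USB stick 5  [load 12/17]
  3 → USB stick 5  [load 15/17]
  3 → USB stick 6 (new)  [load 3/17]
  2 → USB stick 3  [load 17/17]
6 USB sticks opened.

6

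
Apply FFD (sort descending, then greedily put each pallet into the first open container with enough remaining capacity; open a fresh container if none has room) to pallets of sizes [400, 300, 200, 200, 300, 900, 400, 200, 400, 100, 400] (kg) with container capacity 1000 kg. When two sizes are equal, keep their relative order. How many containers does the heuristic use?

4

Sorted descending: 900, 400, 400, 400, 400, 300, 300, 200, 200, 200, 100.
  900 → container 1 (new)  [load 900/1000]
  400 → container 2 (new)  [load 400/1000]
  400 → container 2  [load 800/1000]
  400 → container 3 (new)  [load 400/1000]
  400 → container 3  [load 800/1000]
  300 → container 4 (new)  [load 300/1000]
  300 → container 4  [load 600/1000]
  200 → container 2  [load 1000/1000]
  200 → container 3  [load 1000/1000]
  200 → container 4  [load 800/1000]
  100 → container 1  [load 1000/1000]
4 containers opened.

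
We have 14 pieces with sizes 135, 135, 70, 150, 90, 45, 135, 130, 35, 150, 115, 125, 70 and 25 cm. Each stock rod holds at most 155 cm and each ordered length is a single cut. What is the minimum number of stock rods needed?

10

Total = 150 + 150 + 135 + 135 + 135 + 130 + 125 + 115 + 90 + 70 + 70 + 45 + 35 + 25 = 1410 cm.
Lower bound: ⌈1410/155⌉ = 10 stock rods.
A packing using 10 stock rods:
  stock rod 1: 150 = 150
  stock rod 2: 150 = 150
  stock rod 3: 135 = 135
  stock rod 4: 135 = 135
  stock rod 5: 135 = 135
  stock rod 6: 130 + 25 = 155
  stock rod 7: 125 = 125
  stock rod 8: 115 + 35 = 150
  stock rod 9: 90 + 45 = 135
  stock rod 10: 70 + 70 = 140
This matches the lower bound, so 10 is optimal.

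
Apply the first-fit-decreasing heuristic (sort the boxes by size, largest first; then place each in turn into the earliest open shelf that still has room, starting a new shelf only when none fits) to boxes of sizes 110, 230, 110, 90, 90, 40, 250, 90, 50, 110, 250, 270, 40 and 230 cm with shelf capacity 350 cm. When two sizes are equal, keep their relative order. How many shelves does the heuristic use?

Sorted descending: 270, 250, 250, 230, 230, 110, 110, 110, 90, 90, 90, 50, 40, 40.
  270 → shelf 1 (new)  [load 270/350]
  250 → shelf 2 (new)  [load 250/350]
  250 → shelf 3 (new)  [load 250/350]
  230 → shelf 4 (new)  [load 230/350]
  230 → shelf 5 (new)  [load 230/350]
  110 → shelf 4  [load 340/350]
  110 → shelf 5  [load 340/350]
  110 → shelf 6 (new)  [load 110/350]
  90 → shelf 2  [load 340/350]
  90 → shelf 3  [load 340/350]
  90 → shelf 6  [load 200/350]
  50 → shelf 1  [load 320/350]
  40 → shelf 6  [load 240/350]
  40 → shelf 6  [load 280/350]
6 shelves opened.

6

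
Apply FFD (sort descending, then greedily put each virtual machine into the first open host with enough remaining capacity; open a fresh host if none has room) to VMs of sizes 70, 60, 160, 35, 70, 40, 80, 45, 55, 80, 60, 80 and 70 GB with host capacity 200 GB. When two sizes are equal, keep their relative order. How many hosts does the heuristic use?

5

Sorted descending: 160, 80, 80, 80, 70, 70, 70, 60, 60, 55, 45, 40, 35.
  160 → host 1 (new)  [load 160/200]
  80 → host 2 (new)  [load 80/200]
  80 → host 2  [load 160/200]
  80 → host 3 (new)  [load 80/200]
  70 → host 3  [load 150/200]
  70 → host 4 (new)  [load 70/200]
  70 → host 4  [load 140/200]
  60 → host 4  [load 200/200]
  60 → host 5 (new)  [load 60/200]
  55 → host 5  [load 115/200]
  45 → host 3  [load 195/200]
  40 → host 1  [load 200/200]
  35 → host 2  [load 195/200]
5 hosts opened.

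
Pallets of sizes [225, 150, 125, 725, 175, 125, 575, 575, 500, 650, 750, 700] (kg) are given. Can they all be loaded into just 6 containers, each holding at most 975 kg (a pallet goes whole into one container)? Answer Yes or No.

Total = 5275 kg; ⌈5275/975⌉ = 6.
7 pallets each exceed half the capacity and cannot share a container, forcing at least 7 containers.
At least 7 containers are required, but only 6 are allowed.

No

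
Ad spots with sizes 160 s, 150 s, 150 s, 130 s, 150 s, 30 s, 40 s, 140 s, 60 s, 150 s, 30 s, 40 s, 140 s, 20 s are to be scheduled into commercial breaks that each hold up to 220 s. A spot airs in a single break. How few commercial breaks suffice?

Total = 160 + 150 + 150 + 150 + 150 + 140 + 140 + 130 + 60 + 40 + 40 + 30 + 30 + 20 = 1390 s.
Lower bound: ⌈1390/220⌉ = 7 commercial breaks.
Also, 8 ad spots each exceed 110 s, and no two of those can share a break, so at least 8 commercial breaks are needed.
A packing using 8 commercial breaks:
  break 1: 160 + 60 = 220
  break 2: 150 + 40 + 30 = 220
  break 3: 150 + 40 + 30 = 220
  break 4: 150 + 20 = 170
  break 5: 150 = 150
  break 6: 140 = 140
  break 7: 140 = 140
  break 8: 130 = 130
This matches the lower bound, so 8 is optimal.

8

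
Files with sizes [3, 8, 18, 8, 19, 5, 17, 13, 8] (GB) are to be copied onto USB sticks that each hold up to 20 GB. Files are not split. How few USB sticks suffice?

6

Total = 19 + 18 + 17 + 13 + 8 + 8 + 8 + 5 + 3 = 99 GB.
Lower bound: ⌈99/20⌉ = 5 USB sticks.
A packing using 6 USB sticks:
  USB stick 1: 19 = 19
  USB stick 2: 18 = 18
  USB stick 3: 17 + 3 = 20
  USB stick 4: 13 + 5 = 18
  USB stick 5: 8 + 8 = 16
  USB stick 6: 8 = 8
No arrangement into 5 USB sticks stays within capacity, so 6 is optimal.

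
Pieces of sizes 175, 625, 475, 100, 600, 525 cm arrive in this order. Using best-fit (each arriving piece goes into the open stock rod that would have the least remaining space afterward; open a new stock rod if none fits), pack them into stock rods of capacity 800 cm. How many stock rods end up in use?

  175 → stock rod 1 (new)  [load 175/800]
  625 → stock rod 1  [load 800/800]
  475 → stock rod 2 (new)  [load 475/800]
  100 → stock rod 2  [load 575/800]
  600 → stock rod 3 (new)  [load 600/800]
  525 → stock rod 4 (new)  [load 525/800]
4 stock rods opened.

4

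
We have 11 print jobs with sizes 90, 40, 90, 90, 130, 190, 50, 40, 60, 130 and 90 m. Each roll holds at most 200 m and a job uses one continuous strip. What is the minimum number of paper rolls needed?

Total = 190 + 130 + 130 + 90 + 90 + 90 + 90 + 60 + 50 + 40 + 40 = 1000 m.
Lower bound: ⌈1000/200⌉ = 5 paper rolls.
A packing using 6 paper rolls:
  roll 1: 190 = 190
  roll 2: 130 + 60 = 190
  roll 3: 130 + 50 = 180
  roll 4: 90 + 90 = 180
  roll 5: 90 + 90 = 180
  roll 6: 40 + 40 = 80
No arrangement into 5 paper rolls stays within capacity, so 6 is optimal.

6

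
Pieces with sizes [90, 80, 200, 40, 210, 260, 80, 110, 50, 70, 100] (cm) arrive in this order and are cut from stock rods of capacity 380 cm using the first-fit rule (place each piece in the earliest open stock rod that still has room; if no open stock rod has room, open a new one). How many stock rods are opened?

4

  90 → stock rod 1 (new)  [load 90/380]
  80 → stock rod 1  [load 170/380]
  200 → stock rod 1  [load 370/380]
  40 → stock rod 2 (new)  [load 40/380]
  210 → stock rod 2  [load 250/380]
  260 → stock rod 3 (new)  [load 260/380]
  80 → stock rod 2  [load 330/380]
  110 → stock rod 3  [load 370/380]
  50 → stock rod 2  [load 380/380]
  70 → stock rod 4 (new)  [load 70/380]
  100 → stock rod 4  [load 170/380]
4 stock rods opened.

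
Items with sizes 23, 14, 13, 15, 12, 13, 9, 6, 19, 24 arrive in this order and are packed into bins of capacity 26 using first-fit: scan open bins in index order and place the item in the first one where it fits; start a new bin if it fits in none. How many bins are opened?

6

  23 → bin 1 (new)  [load 23/26]
  14 → bin 2 (new)  [load 14/26]
  13 → bin 3 (new)  [load 13/26]
  15 → bin 4 (new)  [load 15/26]
  12 → bin 2  [load 26/26]
  13 → bin 3  [load 26/26]
  9 → bin 4  [load 24/26]
  6 → bin 5 (new)  [load 6/26]
  19 → bin 5  [load 25/26]
  24 → bin 6 (new)  [load 24/26]
6 bins opened.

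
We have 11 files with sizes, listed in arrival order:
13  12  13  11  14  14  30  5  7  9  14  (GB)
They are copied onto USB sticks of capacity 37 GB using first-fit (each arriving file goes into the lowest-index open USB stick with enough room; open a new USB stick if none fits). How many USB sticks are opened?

  13 → USB stick 1 (new)  [load 13/37]
  12 → USB stick 1  [load 25/37]
  13 → USB stick 2 (new)  [load 13/37]
  11 → USB stick 1  [load 36/37]
  14 → USB stick 2  [load 27/37]
  14 → USB stick 3 (new)  [load 14/37]
  30 → USB stick 4 (new)  [load 30/37]
  5 → USB stick 2  [load 32/37]
  7 → USB stick 3  [load 21/37]
  9 → USB stick 3  [load 30/37]
  14 → USB stick 5 (new)  [load 14/37]
5 USB sticks opened.

5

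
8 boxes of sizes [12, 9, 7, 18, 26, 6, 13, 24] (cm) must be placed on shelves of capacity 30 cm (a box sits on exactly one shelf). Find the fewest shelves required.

Total = 26 + 24 + 18 + 13 + 12 + 9 + 7 + 6 = 115 cm.
Lower bound: ⌈115/30⌉ = 4 shelves.
A packing using 4 shelves:
  shelf 1: 26 = 26
  shelf 2: 24 + 6 = 30
  shelf 3: 18 + 12 = 30
  shelf 4: 13 + 9 + 7 = 29
This matches the lower bound, so 4 is optimal.

4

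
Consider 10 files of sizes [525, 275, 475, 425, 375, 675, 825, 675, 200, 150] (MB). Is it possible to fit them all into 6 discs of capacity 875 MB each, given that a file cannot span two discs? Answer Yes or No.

Yes

A valid assignment using 6 discs:
  disc 1: 825 = 825
  disc 2: 675 + 200 = 875
  disc 3: 675 + 150 = 825
  disc 4: 525 + 275 = 800
  disc 5: 475 + 375 = 850
  disc 6: 425 = 425
Every load is within 875 MB, so 6 discs suffice.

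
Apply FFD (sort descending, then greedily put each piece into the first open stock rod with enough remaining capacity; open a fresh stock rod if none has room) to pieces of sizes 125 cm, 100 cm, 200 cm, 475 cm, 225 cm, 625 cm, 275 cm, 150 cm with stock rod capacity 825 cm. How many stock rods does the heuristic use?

Sorted descending: 625, 475, 275, 225, 200, 150, 125, 100.
  625 → stock rod 1 (new)  [load 625/825]
  475 → stock rod 2 (new)  [load 475/825]
  275 → stock rod 2  [load 750/825]
  225 → stock rod 3 (new)  [load 225/825]
  200 → stock rod 1  [load 825/825]
  150 → stock rod 3  [load 375/825]
  125 → stock rod 3  [load 500/825]
  100 → stock rod 3  [load 600/825]
3 stock rods opened.

3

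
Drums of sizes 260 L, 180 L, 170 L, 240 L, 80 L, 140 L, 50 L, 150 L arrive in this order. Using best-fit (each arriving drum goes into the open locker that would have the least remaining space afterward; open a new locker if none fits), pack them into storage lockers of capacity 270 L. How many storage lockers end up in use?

  260 → locker 1 (new)  [load 260/270]
  180 → locker 2 (new)  [load 180/270]
  170 → locker 3 (new)  [load 170/270]
  240 → locker 4 (new)  [load 240/270]
  80 → locker 2  [load 260/270]
  140 → locker 5 (new)  [load 140/270]
  50 → locker 3  [load 220/270]
  150 → locker 6 (new)  [load 150/270]
6 storage lockers opened.

6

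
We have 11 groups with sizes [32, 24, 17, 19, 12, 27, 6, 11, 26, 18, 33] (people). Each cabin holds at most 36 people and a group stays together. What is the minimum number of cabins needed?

Total = 33 + 32 + 27 + 26 + 24 + 19 + 18 + 17 + 12 + 11 + 6 = 225 people.
Lower bound: ⌈225/36⌉ = 7 cabins.
A packing using 7 cabins:
  cabin 1: 33 = 33
  cabin 2: 32 = 32
  cabin 3: 27 + 6 = 33
  cabin 4: 26 = 26
  cabin 5: 24 + 12 = 36
  cabin 6: 19 + 17 = 36
  cabin 7: 18 + 11 = 29
This matches the lower bound, so 7 is optimal.

7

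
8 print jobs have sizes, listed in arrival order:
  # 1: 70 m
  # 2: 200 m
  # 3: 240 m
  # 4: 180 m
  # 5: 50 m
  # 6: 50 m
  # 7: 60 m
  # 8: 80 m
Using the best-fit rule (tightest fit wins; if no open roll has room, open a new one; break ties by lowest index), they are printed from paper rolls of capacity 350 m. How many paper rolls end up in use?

3

  70 → roll 1 (new)  [load 70/350]
  200 → roll 1  [load 270/350]
  240 → roll 2 (new)  [load 240/350]
  180 → roll 3 (new)  [load 180/350]
  50 → roll 1  [load 320/350]
  50 → roll 2  [load 290/350]
  60 → roll 2  [load 350/350]
  80 → roll 3  [load 260/350]
3 paper rolls opened.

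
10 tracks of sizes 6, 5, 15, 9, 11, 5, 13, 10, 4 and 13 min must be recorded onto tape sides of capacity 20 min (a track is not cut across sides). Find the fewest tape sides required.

Total = 15 + 13 + 13 + 11 + 10 + 9 + 6 + 5 + 5 + 4 = 91 min.
Lower bound: ⌈91/20⌉ = 5 tape sides.
A packing using 5 tape sides:
  side 1: 15 + 5 = 20
  side 2: 13 + 6 = 19
  side 3: 13 + 5 = 18
  side 4: 11 + 9 = 20
  side 5: 10 + 4 = 14
This matches the lower bound, so 5 is optimal.

5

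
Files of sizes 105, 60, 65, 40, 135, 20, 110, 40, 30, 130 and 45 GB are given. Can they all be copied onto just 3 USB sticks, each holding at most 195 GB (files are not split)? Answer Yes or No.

Total = 780 GB; ⌈780/195⌉ = 4.
At least 4 USB sticks are required, but only 3 are allowed.

No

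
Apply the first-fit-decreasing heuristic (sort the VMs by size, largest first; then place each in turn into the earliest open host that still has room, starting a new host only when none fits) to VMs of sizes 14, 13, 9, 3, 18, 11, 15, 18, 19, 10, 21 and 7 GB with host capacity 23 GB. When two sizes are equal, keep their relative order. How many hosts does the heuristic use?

8

Sorted descending: 21, 19, 18, 18, 15, 14, 13, 11, 10, 9, 7, 3.
  21 → host 1 (new)  [load 21/23]
  19 → host 2 (new)  [load 19/23]
  18 → host 3 (new)  [load 18/23]
  18 → host 4 (new)  [load 18/23]
  15 → host 5 (new)  [load 15/23]
  14 → host 6 (new)  [load 14/23]
  13 → host 7 (new)  [load 13/23]
  11 → host 8 (new)  [load 11/23]
  10 → host 7  [load 23/23]
  9 → host 6  [load 23/23]
  7 → host 5  [load 22/23]
  3 → host 2  [load 22/23]
8 hosts opened.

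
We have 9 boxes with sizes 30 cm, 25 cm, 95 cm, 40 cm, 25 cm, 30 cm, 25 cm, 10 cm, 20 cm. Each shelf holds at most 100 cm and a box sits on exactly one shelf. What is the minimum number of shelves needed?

Total = 95 + 40 + 30 + 30 + 25 + 25 + 25 + 20 + 10 = 300 cm.
Lower bound: ⌈300/100⌉ = 3 shelves.
A packing using 4 shelves:
  shelf 1: 95 = 95
  shelf 2: 40 + 30 + 30 = 100
  shelf 3: 25 + 25 + 25 + 20 = 95
  shelf 4: 10 = 10
No arrangement into 3 shelves stays within capacity, so 4 is optimal.

4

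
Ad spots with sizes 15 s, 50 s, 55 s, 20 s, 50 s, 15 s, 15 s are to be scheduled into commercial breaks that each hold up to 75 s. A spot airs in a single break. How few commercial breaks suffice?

Total = 55 + 50 + 50 + 20 + 15 + 15 + 15 = 220 s.
Lower bound: ⌈220/75⌉ = 3 commercial breaks.
A packing using 4 commercial breaks:
  break 1: 55 + 20 = 75
  break 2: 50 + 15 = 65
  break 3: 50 + 15 = 65
  break 4: 15 = 15
No arrangement into 3 commercial breaks stays within capacity, so 4 is optimal.

4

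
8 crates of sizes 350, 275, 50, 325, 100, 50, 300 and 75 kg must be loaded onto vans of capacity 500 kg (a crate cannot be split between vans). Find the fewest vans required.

Total = 350 + 325 + 300 + 275 + 100 + 75 + 50 + 50 = 1525 kg.
Lower bound: ⌈1525/500⌉ = 4 vans.
A packing using 4 vans:
  van 1: 350 + 100 + 50 = 500
  van 2: 325 + 75 + 50 = 450
  van 3: 300 = 300
  van 4: 275 = 275
This matches the lower bound, so 4 is optimal.

4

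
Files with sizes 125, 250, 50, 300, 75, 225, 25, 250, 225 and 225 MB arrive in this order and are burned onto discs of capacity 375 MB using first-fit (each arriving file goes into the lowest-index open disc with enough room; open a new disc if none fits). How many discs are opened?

  125 → disc 1 (new)  [load 125/375]
  250 → disc 1  [load 375/375]
  50 → disc 2 (new)  [load 50/375]
  300 → disc 2  [load 350/375]
  75 → disc 3 (new)  [load 75/375]
  225 → disc 3  [load 300/375]
  25 → disc 2  [load 375/375]
  250 → disc 4 (new)  [load 250/375]
  225 → disc 5 (new)  [load 225/375]
  225 → disc 6 (new)  [load 225/375]
6 discs opened.

6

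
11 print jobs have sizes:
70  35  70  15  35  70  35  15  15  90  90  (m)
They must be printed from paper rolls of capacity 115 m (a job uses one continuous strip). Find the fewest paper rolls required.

Total = 90 + 90 + 70 + 70 + 70 + 35 + 35 + 35 + 15 + 15 + 15 = 540 m.
Lower bound: ⌈540/115⌉ = 5 paper rolls.
A packing using 6 paper rolls:
  roll 1: 90 + 15 = 105
  roll 2: 90 + 15 = 105
  roll 3: 70 + 35 = 105
  roll 4: 70 + 35 = 105
  roll 5: 70 + 35 = 105
  roll 6: 15 = 15
No arrangement into 5 paper rolls stays within capacity, so 6 is optimal.

6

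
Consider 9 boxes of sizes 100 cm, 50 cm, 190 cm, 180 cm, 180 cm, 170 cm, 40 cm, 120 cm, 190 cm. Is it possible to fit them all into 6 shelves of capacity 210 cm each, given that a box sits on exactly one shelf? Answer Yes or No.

Total = 1220 cm; ⌈1220/210⌉ = 6.
The bound of 6 does not rule out 6, but exhaustive search shows no assignment into 6 shelves of capacity 210 cm exists — the minimum is 7.

No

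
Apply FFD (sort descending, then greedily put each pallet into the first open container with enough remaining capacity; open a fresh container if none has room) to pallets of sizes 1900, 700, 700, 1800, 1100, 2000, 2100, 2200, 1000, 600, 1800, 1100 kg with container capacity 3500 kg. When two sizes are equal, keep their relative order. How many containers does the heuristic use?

6

Sorted descending: 2200, 2100, 2000, 1900, 1800, 1800, 1100, 1100, 1000, 700, 700, 600.
  2200 → container 1 (new)  [load 2200/3500]
  2100 → container 2 (new)  [load 2100/3500]
  2000 → container 3 (new)  [load 2000/3500]
  1900 → container 4 (new)  [load 1900/3500]
  1800 → container 5 (new)  [load 1800/3500]
  1800 → container 6 (new)  [load 1800/3500]
  1100 → container 1  [load 3300/3500]
  1100 → container 2  [load 3200/3500]
  1000 → container 3  [load 3000/3500]
  700 → container 4  [load 2600/3500]
  700 → container 4  [load 3300/3500]
  600 → container 5  [load 2400/3500]
6 containers opened.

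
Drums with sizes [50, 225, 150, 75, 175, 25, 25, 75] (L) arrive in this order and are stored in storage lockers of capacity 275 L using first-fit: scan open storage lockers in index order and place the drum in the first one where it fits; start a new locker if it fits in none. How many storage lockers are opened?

3

  50 → locker 1 (new)  [load 50/275]
  225 → locker 1  [load 275/275]
  150 → locker 2 (new)  [load 150/275]
  75 → locker 2  [load 225/275]
  175 → locker 3 (new)  [load 175/275]
  25 → locker 2  [load 250/275]
  25 → locker 2  [load 275/275]
  75 → locker 3  [load 250/275]
3 storage lockers opened.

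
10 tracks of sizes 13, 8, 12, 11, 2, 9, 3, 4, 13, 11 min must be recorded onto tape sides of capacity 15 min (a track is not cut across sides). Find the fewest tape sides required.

7

Total = 13 + 13 + 12 + 11 + 11 + 9 + 8 + 4 + 3 + 2 = 86 min.
Lower bound: ⌈86/15⌉ = 6 tape sides.
Also, 7 tracks each exceed 15/2 min, and no two of those can share a side, so at least 7 tape sides are needed.
A packing using 7 tape sides:
  side 1: 13 + 2 = 15
  side 2: 13 = 13
  side 3: 12 + 3 = 15
  side 4: 11 + 4 = 15
  side 5: 11 = 11
  side 6: 9 = 9
  side 7: 8 = 8
This matches the lower bound, so 7 is optimal.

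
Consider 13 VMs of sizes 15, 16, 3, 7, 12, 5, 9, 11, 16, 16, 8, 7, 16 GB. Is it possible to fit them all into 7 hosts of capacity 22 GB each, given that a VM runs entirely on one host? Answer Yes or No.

Total = 141 GB; ⌈141/22⌉ = 7.
The bound of 7 does not rule out 7, but exhaustive search shows no assignment into 7 hosts of capacity 22 GB exists — the minimum is 8.

No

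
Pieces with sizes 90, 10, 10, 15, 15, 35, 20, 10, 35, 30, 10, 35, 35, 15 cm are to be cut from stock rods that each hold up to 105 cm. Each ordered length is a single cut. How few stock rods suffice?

Total = 90 + 35 + 35 + 35 + 35 + 30 + 20 + 15 + 15 + 15 + 10 + 10 + 10 + 10 = 365 cm.
Lower bound: ⌈365/105⌉ = 4 stock rods.
A packing using 4 stock rods:
  stock rod 1: 90 + 15 = 105
  stock rod 2: 35 + 35 + 35 = 105
  stock rod 3: 35 + 30 + 20 + 15 = 100
  stock rod 4: 15 + 10 + 10 + 10 + 10 = 55
This matches the lower bound, so 4 is optimal.

4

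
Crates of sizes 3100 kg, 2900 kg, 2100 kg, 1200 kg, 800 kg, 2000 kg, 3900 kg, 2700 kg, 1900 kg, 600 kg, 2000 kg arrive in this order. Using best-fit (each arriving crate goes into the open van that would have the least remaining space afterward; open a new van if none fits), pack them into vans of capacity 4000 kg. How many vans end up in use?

7

  3100 → van 1 (new)  [load 3100/4000]
  2900 → van 2 (new)  [load 2900/4000]
  2100 → van 3 (new)  [load 2100/4000]
  1200 → van 3  [load 3300/4000]
  800 → van 1  [load 3900/4000]
  2000 → van 4 (new)  [load 2000/4000]
  3900 → van 5 (new)  [load 3900/4000]
  2700 → van 6 (new)  [load 2700/4000]
  1900 → van 4  [load 3900/4000]
  600 → van 3  [load 3900/4000]
  2000 → van 7 (new)  [load 2000/4000]
7 vans opened.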